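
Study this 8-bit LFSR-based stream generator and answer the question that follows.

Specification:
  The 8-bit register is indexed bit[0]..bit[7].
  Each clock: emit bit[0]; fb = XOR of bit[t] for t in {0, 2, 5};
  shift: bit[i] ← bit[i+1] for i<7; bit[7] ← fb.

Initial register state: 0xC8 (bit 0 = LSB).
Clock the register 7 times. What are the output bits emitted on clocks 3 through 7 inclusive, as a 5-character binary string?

reg_0 = 0xC8
clock 1: out=0, reg = 0x64
clock 2: out=0, reg = 0x32
clock 3: out=0, reg = 0x99
clock 4: out=1, reg = 0xCC
clock 5: out=0, reg = 0xE6
clock 6: out=0, reg = 0x73
clock 7: out=1, reg = 0x39

01001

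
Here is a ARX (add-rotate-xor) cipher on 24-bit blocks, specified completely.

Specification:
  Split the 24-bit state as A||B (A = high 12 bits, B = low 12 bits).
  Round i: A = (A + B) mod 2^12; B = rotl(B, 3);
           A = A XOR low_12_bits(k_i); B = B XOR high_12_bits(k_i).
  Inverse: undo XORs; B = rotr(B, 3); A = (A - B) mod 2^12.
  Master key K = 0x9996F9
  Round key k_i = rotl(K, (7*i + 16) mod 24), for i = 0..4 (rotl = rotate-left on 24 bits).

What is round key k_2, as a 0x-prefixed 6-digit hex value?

K = 0x9996F9
k_0 = rotl(K, (7*0+16) mod 24) = rotl(K, 16) = 0xF99996
k_1 = rotl(K, (7*1+16) mod 24) = rotl(K, 23) = 0xCCCB7C
k_2 = rotl(K, (7*2+16) mod 24) = rotl(K, 6) = 0x65BE66

0x65BE66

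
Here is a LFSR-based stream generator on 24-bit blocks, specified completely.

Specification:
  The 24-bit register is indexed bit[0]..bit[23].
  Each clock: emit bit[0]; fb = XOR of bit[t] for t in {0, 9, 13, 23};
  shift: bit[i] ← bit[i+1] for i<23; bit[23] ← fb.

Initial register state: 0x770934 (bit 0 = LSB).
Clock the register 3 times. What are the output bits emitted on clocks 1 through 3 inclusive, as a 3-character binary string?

reg_0 = 0x770934
clock 1: out=0, reg = 0x3B849A
clock 2: out=0, reg = 0x1DC24D
clock 3: out=1, reg = 0x0EE126

001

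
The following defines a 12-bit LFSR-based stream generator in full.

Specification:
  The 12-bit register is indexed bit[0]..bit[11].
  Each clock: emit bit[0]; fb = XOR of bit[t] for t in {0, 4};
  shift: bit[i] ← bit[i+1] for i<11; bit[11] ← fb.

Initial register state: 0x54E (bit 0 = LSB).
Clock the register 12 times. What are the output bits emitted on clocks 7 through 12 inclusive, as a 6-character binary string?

reg_0 = 0x54E
clock 1: out=0, reg = 0x2A7
clock 2: out=1, reg = 0x953
clock 3: out=1, reg = 0x4A9
clock 4: out=1, reg = 0xA54
clock 5: out=0, reg = 0xD2A
clock 6: out=0, reg = 0x695
clock 7: out=1, reg = 0x34A
clock 8: out=0, reg = 0x1A5
clock 9: out=1, reg = 0x8D2
clock 10: out=0, reg = 0xC69
clock 11: out=1, reg = 0xE34
clock 12: out=0, reg = 0xF1A

101010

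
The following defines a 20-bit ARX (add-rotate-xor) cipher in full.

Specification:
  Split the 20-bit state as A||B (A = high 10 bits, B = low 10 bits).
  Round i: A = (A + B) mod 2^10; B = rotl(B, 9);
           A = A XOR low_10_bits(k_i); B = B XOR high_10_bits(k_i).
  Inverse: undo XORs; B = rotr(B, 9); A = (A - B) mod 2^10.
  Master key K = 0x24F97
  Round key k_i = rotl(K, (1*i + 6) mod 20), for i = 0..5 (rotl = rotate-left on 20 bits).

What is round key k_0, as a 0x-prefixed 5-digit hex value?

0x3E5C9

K = 0x24F97
k_0 = rotl(K, (1*0+6) mod 20) = rotl(K, 6) = 0x3E5C9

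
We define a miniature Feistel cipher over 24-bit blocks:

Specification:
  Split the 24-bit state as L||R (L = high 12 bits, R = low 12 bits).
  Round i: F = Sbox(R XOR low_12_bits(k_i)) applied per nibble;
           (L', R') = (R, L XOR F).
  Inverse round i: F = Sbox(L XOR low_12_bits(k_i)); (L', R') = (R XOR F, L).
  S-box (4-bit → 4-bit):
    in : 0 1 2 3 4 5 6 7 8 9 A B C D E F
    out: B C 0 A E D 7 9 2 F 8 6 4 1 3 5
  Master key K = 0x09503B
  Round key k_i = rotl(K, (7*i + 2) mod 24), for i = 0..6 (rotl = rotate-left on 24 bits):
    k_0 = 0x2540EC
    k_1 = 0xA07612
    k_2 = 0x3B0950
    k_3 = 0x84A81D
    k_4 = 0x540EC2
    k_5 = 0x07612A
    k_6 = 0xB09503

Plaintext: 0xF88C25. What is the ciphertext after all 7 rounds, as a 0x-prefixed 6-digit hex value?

s_0 = plaintext = 0xF88C25
s_1 = Round(s_0, k_0) = 0xC25BC7
s_2 = Round(s_1, k_1) = 0xBC7D38
s_3 = Round(s_2, k_2) = 0xD385B5
s_4 = Round(s_3, k_3) = 0x5B5CBA
s_5 = Round(s_4, k_4) = 0xCBA527
s_6 = Round(s_5, k_5) = 0x52720B
s_7 = Round(s_6, k_6) = 0x20BC95

0x20BC95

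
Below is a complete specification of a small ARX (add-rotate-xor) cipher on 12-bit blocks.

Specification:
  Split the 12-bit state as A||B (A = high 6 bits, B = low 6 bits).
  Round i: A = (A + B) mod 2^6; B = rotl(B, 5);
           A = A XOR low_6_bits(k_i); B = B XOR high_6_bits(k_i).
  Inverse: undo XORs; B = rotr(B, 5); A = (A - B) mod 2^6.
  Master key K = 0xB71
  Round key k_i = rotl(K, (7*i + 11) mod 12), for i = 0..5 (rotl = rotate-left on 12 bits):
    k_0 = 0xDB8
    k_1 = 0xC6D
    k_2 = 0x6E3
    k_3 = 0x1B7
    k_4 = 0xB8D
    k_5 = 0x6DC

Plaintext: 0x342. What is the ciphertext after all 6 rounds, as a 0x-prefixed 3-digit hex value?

s_0 = plaintext = 0x342
s_1 = Round(s_0, k_0) = 0xDF7
s_2 = Round(s_1, k_1) = 0x0CA
s_3 = Round(s_2, k_2) = 0xB9E
s_4 = Round(s_3, k_3) = 0xEC9
s_5 = Round(s_4, k_4) = 0x24A
s_6 = Round(s_5, k_5) = 0x3DE

0x3DE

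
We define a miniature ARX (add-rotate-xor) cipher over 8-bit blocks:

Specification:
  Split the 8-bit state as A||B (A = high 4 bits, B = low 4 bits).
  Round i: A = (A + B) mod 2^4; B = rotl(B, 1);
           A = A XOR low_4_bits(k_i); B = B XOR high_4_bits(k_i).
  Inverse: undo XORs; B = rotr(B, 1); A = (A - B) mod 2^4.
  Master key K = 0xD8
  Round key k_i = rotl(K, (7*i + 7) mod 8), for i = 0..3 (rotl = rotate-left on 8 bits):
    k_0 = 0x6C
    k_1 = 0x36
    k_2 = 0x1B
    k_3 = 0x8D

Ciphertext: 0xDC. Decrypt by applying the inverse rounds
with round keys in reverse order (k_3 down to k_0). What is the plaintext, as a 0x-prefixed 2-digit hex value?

s_0 = ciphertext = 0xDC
s_1 = InvRound(s_0, k_3) = 0xE2
s_2 = InvRound(s_1, k_2) = 0xC9
s_3 = InvRound(s_2, k_1) = 0x55
s_4 = InvRound(s_3, k_0) = 0x09

0x09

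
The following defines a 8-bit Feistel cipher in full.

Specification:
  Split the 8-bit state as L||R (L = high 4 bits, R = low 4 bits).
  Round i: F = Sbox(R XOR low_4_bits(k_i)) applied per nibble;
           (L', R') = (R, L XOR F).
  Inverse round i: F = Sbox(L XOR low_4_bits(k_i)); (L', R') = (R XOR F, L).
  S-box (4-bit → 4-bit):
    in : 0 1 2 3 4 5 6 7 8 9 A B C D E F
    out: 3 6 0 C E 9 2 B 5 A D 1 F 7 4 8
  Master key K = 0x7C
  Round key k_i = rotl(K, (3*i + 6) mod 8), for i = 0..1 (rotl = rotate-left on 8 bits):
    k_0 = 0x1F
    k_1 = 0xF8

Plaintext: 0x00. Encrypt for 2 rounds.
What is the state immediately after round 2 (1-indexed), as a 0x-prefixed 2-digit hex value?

s_0 = plaintext = 0x00
s_1 = Round(s_0, k_0) = 0x08
s_2 = Round(s_1, k_1) = 0x83

0x83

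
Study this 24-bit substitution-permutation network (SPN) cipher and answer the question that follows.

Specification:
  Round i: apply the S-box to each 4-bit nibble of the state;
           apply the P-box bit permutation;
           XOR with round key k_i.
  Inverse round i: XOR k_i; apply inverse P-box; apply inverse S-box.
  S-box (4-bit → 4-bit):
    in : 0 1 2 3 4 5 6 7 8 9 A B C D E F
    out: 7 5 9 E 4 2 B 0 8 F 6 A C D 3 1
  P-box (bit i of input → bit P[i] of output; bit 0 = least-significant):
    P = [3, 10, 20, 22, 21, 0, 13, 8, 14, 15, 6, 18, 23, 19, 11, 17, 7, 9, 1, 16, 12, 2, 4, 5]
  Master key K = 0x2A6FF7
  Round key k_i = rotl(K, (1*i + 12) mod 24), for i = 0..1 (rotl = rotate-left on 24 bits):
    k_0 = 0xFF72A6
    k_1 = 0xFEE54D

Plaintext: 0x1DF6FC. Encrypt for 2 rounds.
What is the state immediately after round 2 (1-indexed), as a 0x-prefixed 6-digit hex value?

0xE29E5A

s_0 = plaintext = 0x1DF6FC
s_1 = Round(s_0, k_0) = 0x0AA234
s_2 = Round(s_1, k_1) = 0xE29E5A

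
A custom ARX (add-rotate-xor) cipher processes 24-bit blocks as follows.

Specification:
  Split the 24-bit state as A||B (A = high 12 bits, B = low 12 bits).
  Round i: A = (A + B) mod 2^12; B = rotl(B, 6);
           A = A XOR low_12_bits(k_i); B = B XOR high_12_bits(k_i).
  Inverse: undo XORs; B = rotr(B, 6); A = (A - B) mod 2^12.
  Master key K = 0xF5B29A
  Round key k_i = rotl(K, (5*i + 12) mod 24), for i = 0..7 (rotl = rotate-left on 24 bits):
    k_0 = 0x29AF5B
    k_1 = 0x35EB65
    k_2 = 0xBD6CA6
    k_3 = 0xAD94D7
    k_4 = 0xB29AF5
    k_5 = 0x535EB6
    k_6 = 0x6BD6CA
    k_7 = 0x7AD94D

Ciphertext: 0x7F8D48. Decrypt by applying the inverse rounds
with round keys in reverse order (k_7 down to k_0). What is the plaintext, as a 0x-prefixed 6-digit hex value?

0x374044

s_0 = ciphertext = 0x7F8D48
s_1 = InvRound(s_0, k_7) = 0x54A96B
s_2 = InvRound(s_1, k_6) = 0xDC15BF
s_3 = InvRound(s_2, k_5) = 0x0F5282
s_4 = InvRound(s_3, k_4) = 0xF1AAE6
s_5 = InvRound(s_4, k_3) = 0xC0DFC0
s_6 = InvRound(s_5, k_2) = 0xB1B590
s_7 = InvRound(s_6, k_1) = 0xCE339B
s_8 = InvRound(s_7, k_0) = 0x374044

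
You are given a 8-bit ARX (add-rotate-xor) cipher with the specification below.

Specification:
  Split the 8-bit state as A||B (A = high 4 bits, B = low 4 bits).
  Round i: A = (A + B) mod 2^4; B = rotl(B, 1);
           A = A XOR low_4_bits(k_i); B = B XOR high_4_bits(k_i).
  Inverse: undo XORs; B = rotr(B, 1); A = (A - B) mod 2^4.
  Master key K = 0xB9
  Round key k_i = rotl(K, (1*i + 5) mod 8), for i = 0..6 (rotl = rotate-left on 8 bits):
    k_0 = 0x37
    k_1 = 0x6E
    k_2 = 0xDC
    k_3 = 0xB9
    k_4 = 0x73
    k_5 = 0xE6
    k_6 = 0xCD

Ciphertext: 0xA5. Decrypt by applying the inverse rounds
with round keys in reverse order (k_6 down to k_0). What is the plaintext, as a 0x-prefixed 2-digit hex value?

0xA3

s_0 = ciphertext = 0xA5
s_1 = InvRound(s_0, k_6) = 0xBC
s_2 = InvRound(s_1, k_5) = 0xC1
s_3 = InvRound(s_2, k_4) = 0xC3
s_4 = InvRound(s_3, k_3) = 0x14
s_5 = InvRound(s_4, k_2) = 0x1C
s_6 = InvRound(s_5, k_1) = 0xA5
s_7 = InvRound(s_6, k_0) = 0xA3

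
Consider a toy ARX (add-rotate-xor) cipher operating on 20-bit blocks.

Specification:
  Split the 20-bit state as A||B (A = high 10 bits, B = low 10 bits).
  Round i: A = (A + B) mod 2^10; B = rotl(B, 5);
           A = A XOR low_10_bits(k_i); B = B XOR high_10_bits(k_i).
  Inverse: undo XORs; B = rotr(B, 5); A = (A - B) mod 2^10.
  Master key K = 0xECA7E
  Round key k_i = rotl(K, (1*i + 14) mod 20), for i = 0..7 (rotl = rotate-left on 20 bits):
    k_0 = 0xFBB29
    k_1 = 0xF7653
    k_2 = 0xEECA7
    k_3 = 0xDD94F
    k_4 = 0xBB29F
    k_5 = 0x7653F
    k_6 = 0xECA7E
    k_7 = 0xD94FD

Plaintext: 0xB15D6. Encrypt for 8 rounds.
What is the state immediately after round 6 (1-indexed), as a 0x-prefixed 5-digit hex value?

0x61791

s_0 = plaintext = 0xB15D6
s_1 = Round(s_0, k_0) = 0xEC920
s_2 = Round(s_1, k_1) = 0xA07D4
s_3 = Round(s_2, k_2) = 0xBC925
s_4 = Round(s_3, k_3) = 0x563DF
s_5 = Round(s_4, k_4) = 0xEA112
s_6 = Round(s_5, k_5) = 0x61791
s_7 = Round(s_6, k_6) = 0xDA18E
s_8 = Round(s_7, k_7) = 0x02EA9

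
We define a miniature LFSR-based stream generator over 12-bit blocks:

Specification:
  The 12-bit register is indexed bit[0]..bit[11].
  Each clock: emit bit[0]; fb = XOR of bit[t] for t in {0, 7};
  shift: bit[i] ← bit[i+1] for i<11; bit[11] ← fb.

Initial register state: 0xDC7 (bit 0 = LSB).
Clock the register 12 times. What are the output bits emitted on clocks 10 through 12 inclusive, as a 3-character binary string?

reg_0 = 0xDC7
clock 1: out=1, reg = 0x6E3
clock 2: out=1, reg = 0x371
clock 3: out=1, reg = 0x9B8
clock 4: out=0, reg = 0xCDC
clock 5: out=0, reg = 0xE6E
clock 6: out=0, reg = 0x737
clock 7: out=1, reg = 0xB9B
clock 8: out=1, reg = 0x5CD
clock 9: out=1, reg = 0x2E6
clock 10: out=0, reg = 0x973
clock 11: out=1, reg = 0xCB9
clock 12: out=1, reg = 0x65C

011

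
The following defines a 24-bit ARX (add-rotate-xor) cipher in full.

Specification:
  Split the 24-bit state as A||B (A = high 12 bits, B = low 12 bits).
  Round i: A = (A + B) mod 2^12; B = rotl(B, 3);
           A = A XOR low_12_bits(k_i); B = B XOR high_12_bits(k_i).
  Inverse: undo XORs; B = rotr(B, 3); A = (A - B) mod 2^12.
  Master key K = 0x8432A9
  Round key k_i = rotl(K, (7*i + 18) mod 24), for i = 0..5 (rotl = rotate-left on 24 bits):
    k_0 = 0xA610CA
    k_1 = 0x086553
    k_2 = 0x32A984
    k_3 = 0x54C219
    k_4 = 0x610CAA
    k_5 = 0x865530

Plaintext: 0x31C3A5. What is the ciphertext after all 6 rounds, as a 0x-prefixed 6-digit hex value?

0x423553

s_0 = plaintext = 0x31C3A5
s_1 = Round(s_0, k_0) = 0x60B748
s_2 = Round(s_1, k_1) = 0x800AC5
s_3 = Round(s_2, k_2) = 0xB41507
s_4 = Round(s_3, k_3) = 0x251D76
s_5 = Round(s_4, k_4) = 0x36DDA6
s_6 = Round(s_5, k_5) = 0x423553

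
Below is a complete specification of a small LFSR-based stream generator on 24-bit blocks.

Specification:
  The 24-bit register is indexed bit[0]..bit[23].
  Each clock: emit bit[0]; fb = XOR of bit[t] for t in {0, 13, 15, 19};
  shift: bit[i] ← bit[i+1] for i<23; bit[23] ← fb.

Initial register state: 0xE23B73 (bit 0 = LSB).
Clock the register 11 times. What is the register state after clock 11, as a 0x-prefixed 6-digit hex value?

reg_0 = 0xE23B73
clock 1: out=1, reg = 0x711DB9
clock 2: out=1, reg = 0xB88EDC
clock 3: out=0, reg = 0x5C476E
clock 4: out=0, reg = 0xAE23B7
clock 5: out=1, reg = 0xD711DB
clock 6: out=1, reg = 0xEB88ED
clock 7: out=1, reg = 0xF5C476
clock 8: out=0, reg = 0xFAE23B
clock 9: out=1, reg = 0x7D711D
clock 10: out=1, reg = 0xBEB88E
clock 11: out=0, reg = 0xDF5C47

0xDF5C47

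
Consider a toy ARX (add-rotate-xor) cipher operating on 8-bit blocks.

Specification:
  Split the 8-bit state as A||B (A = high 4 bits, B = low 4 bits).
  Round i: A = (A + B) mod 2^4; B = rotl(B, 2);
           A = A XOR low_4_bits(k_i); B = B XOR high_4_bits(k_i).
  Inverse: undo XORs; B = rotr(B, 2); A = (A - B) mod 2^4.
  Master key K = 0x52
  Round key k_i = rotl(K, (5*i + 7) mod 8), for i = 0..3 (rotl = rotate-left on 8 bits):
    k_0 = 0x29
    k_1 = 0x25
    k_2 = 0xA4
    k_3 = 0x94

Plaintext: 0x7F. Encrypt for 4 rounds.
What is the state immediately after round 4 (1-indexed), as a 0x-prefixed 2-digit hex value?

s_0 = plaintext = 0x7F
s_1 = Round(s_0, k_0) = 0xFD
s_2 = Round(s_1, k_1) = 0x95
s_3 = Round(s_2, k_2) = 0xAF
s_4 = Round(s_3, k_3) = 0xD6

0xD6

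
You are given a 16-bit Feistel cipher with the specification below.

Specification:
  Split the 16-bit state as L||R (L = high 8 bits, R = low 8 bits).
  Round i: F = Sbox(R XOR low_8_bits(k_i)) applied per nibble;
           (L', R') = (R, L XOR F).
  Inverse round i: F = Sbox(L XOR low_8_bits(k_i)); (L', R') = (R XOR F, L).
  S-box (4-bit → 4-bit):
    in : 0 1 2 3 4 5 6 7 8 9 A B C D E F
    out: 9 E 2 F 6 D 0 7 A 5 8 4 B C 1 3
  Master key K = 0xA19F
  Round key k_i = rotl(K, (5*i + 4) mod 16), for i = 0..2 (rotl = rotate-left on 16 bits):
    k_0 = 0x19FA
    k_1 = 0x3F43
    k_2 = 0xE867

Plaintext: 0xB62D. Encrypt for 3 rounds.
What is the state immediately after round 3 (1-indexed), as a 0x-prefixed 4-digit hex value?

s_0 = plaintext = 0xB62D
s_1 = Round(s_0, k_0) = 0x2D71
s_2 = Round(s_1, k_1) = 0x71DF
s_3 = Round(s_2, k_2) = 0xDF3B

0xDF3B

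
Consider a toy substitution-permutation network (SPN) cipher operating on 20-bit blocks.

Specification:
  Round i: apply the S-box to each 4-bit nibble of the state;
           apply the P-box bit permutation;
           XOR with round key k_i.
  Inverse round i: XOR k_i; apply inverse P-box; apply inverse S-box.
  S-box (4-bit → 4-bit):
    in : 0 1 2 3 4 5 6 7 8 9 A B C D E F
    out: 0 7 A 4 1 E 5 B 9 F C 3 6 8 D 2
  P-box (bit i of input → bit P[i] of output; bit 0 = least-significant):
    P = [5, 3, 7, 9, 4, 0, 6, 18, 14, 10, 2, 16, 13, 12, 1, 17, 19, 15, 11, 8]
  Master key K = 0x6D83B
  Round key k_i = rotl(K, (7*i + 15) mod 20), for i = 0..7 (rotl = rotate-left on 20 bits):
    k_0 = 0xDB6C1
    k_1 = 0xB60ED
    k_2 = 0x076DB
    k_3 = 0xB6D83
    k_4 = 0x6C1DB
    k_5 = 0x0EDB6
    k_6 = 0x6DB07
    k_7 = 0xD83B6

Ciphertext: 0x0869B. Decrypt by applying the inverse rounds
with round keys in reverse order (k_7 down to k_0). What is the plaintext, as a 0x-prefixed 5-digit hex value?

s_0 = ciphertext = 0x0869B
s_1 = InvRound(s_0, k_7) = 0x8052B
s_2 = InvRound(s_1, k_6) = 0x121D7
s_3 = InvRound(s_2, k_5) = 0xC07C4
s_4 = InvRound(s_3, k_4) = 0xBA1B2
s_5 = InvRound(s_4, k_3) = 0xC0BB4
s_6 = InvRound(s_5, k_2) = 0xE115B
s_7 = InvRound(s_6, k_1) = 0xD1E86
s_8 = InvRound(s_7, k_0) = 0xC63C0

0xC63C0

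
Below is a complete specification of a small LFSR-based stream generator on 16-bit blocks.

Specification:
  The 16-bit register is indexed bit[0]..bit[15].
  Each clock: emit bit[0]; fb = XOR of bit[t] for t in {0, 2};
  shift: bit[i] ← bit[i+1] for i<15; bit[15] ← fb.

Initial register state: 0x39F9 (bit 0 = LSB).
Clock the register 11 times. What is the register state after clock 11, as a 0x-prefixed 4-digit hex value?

0xF0E7

reg_0 = 0x39F9
clock 1: out=1, reg = 0x9CFC
clock 2: out=0, reg = 0xCE7E
clock 3: out=0, reg = 0xE73F
clock 4: out=1, reg = 0x739F
clock 5: out=1, reg = 0x39CF
clock 6: out=1, reg = 0x1CE7
clock 7: out=1, reg = 0x0E73
clock 8: out=1, reg = 0x8739
clock 9: out=1, reg = 0xC39C
clock 10: out=0, reg = 0xE1CE
clock 11: out=0, reg = 0xF0E7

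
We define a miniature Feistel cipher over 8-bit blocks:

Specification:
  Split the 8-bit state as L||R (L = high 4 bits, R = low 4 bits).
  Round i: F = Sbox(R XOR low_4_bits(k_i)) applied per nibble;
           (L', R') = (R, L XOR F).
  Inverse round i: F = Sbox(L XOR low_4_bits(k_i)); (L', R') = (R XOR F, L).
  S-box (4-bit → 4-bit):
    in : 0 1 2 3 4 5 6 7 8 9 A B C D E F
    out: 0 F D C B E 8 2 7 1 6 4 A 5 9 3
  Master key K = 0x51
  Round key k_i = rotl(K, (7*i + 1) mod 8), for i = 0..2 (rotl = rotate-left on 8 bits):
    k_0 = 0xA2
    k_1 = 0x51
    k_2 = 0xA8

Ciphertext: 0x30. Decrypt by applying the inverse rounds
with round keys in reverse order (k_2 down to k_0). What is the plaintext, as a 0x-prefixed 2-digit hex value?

0x7D

s_0 = ciphertext = 0x30
s_1 = InvRound(s_0, k_2) = 0x43
s_2 = InvRound(s_1, k_1) = 0xD4
s_3 = InvRound(s_2, k_0) = 0x7D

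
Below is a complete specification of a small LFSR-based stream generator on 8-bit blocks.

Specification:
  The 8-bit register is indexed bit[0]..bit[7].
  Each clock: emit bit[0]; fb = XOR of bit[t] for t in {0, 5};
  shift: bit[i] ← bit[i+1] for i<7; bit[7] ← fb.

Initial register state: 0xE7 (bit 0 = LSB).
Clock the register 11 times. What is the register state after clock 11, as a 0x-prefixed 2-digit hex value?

0xFC

reg_0 = 0xE7
clock 1: out=1, reg = 0x73
clock 2: out=1, reg = 0x39
clock 3: out=1, reg = 0x1C
clock 4: out=0, reg = 0x0E
clock 5: out=0, reg = 0x07
clock 6: out=1, reg = 0x83
clock 7: out=1, reg = 0xC1
clock 8: out=1, reg = 0xE0
clock 9: out=0, reg = 0xF0
clock 10: out=0, reg = 0xF8
clock 11: out=0, reg = 0xFC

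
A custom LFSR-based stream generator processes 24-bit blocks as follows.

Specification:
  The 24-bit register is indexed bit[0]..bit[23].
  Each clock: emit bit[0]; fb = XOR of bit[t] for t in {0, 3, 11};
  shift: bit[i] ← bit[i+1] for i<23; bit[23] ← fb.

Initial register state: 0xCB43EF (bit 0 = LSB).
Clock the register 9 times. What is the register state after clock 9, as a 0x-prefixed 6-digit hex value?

reg_0 = 0xCB43EF
clock 1: out=1, reg = 0x65A1F7
clock 2: out=1, reg = 0xB2D0FB
clock 3: out=1, reg = 0x59687D
clock 4: out=1, reg = 0xACB43E
clock 5: out=0, reg = 0xD65A1F
clock 6: out=1, reg = 0xEB2D0F
clock 7: out=1, reg = 0xF59687
clock 8: out=1, reg = 0xFACB43
clock 9: out=1, reg = 0x7D65A1

0x7D65A1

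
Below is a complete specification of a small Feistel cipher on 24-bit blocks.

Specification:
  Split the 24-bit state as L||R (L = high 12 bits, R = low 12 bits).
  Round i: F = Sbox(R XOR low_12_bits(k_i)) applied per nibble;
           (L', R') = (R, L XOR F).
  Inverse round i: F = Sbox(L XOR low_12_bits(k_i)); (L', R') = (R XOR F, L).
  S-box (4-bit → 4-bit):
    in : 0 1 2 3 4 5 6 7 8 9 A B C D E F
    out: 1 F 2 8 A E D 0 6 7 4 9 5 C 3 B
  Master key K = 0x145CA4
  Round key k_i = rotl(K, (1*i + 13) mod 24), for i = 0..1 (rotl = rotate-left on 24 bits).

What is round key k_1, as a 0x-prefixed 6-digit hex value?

K = 0x145CA4
k_0 = rotl(K, (1*0+13) mod 24) = rotl(K, 13) = 0x94828B
k_1 = rotl(K, (1*1+13) mod 24) = rotl(K, 14) = 0x290517

0x290517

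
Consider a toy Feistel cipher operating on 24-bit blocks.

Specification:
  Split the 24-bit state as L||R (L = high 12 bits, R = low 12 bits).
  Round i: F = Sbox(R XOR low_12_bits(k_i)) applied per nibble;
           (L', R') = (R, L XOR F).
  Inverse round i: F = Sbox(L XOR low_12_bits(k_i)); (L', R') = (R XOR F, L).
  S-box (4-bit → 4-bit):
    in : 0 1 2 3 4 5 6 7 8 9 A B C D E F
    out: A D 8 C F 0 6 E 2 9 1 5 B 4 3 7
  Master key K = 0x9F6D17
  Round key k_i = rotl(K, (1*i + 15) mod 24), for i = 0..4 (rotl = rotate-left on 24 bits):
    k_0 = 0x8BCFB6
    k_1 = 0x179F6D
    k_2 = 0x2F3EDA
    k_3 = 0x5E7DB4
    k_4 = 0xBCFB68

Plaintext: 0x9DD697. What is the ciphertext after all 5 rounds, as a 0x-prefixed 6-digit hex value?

0x0E725E

s_0 = plaintext = 0x9DD697
s_1 = Round(s_0, k_0) = 0x697050
s_2 = Round(s_1, k_1) = 0x050153
s_3 = Round(s_2, k_2) = 0x153779
s_4 = Round(s_3, k_3) = 0x7790E7
s_5 = Round(s_4, k_4) = 0x0E725E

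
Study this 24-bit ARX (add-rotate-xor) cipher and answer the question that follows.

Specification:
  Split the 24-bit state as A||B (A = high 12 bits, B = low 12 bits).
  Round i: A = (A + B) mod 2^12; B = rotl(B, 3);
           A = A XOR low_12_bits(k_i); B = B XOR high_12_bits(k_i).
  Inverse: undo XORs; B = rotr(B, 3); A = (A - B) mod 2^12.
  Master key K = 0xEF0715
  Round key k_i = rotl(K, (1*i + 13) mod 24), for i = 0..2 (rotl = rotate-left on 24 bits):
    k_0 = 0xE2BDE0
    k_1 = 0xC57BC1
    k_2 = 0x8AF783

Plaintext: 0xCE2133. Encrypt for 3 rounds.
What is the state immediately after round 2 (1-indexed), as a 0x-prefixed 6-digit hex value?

s_0 = plaintext = 0xCE2133
s_1 = Round(s_0, k_0) = 0x3F57B3
s_2 = Round(s_1, k_1) = 0x0691CC
s_3 = Round(s_2, k_2) = 0x5B66CF

0x0691CC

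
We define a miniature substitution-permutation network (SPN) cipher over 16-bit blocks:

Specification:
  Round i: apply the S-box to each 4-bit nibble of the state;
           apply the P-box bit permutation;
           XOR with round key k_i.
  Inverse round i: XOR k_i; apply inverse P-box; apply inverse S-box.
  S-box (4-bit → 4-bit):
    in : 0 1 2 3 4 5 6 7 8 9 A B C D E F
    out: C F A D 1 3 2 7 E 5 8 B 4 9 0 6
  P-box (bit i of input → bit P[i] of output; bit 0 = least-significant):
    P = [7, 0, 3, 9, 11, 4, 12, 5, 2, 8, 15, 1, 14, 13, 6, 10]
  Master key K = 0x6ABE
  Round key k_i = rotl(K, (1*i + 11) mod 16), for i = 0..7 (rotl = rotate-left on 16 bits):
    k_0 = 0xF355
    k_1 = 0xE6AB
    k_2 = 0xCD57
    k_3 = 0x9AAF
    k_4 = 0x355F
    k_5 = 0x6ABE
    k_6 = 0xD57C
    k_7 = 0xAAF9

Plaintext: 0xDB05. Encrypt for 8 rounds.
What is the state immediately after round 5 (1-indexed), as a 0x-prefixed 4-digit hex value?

s_0 = plaintext = 0xDB05
s_1 = Round(s_0, k_0) = 0xA6F2
s_2 = Round(s_1, k_1) = 0xF1BA
s_3 = Round(s_2, k_2) = 0x6621
s_4 = Round(s_3, k_3) = 0xB916
s_5 = Round(s_4, k_4) = 0xC96A
s_6 = Round(s_5, k_5) = 0xE8EA
s_7 = Round(s_6, k_6) = 0x567E
s_8 = Round(s_7, k_7) = 0xD3E9

0xC96A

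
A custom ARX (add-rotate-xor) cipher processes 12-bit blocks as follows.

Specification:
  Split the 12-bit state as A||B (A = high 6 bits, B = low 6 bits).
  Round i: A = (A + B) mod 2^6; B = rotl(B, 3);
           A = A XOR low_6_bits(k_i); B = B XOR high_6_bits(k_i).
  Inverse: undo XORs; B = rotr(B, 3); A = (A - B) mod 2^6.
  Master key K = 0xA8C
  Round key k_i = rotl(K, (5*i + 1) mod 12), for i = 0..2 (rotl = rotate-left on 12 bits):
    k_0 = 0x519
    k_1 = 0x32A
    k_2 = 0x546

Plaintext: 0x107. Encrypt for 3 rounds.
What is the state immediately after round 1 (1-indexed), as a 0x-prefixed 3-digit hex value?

0x4AC

s_0 = plaintext = 0x107
s_1 = Round(s_0, k_0) = 0x4AC
s_2 = Round(s_1, k_1) = 0x529
s_3 = Round(s_2, k_2) = 0xED8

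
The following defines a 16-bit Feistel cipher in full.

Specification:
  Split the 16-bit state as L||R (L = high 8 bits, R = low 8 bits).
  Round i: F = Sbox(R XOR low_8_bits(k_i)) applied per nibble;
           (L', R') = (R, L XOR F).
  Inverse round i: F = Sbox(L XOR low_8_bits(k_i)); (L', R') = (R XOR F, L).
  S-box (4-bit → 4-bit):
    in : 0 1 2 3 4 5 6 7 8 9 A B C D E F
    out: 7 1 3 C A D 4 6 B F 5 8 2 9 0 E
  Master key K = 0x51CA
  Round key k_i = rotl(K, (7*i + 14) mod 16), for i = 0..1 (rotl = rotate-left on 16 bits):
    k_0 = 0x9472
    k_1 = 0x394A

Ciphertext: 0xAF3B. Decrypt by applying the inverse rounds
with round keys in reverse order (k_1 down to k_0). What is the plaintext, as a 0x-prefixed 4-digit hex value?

0x0536

s_0 = ciphertext = 0xAF3B
s_1 = InvRound(s_0, k_1) = 0x36AF
s_2 = InvRound(s_1, k_0) = 0x0536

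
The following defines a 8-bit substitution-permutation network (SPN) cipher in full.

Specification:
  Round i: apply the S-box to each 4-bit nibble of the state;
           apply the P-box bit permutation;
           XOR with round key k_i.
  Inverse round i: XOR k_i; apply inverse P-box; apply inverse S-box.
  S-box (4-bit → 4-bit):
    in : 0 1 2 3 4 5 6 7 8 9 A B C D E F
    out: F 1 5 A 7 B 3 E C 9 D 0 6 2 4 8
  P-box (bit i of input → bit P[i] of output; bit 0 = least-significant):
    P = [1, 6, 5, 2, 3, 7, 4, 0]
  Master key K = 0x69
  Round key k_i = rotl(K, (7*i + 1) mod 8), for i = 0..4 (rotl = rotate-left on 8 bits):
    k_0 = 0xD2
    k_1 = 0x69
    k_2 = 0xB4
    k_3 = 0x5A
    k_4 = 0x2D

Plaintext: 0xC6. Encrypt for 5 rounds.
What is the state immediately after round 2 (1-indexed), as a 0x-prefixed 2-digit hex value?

0x96

s_0 = plaintext = 0xC6
s_1 = Round(s_0, k_0) = 0x00
s_2 = Round(s_1, k_1) = 0x96
s_3 = Round(s_2, k_2) = 0xFF
s_4 = Round(s_3, k_3) = 0x5F
s_5 = Round(s_4, k_4) = 0xA0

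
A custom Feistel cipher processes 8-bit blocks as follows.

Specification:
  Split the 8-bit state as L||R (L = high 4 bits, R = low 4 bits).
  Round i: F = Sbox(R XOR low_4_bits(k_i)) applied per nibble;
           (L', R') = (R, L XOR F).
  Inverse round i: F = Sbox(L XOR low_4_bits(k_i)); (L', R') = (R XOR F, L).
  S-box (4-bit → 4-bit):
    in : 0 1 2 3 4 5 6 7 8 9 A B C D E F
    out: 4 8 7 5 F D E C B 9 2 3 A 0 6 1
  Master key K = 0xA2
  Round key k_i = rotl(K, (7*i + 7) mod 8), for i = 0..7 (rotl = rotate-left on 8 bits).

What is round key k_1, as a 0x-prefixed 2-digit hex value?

K = 0xA2
k_0 = rotl(K, (7*0+7) mod 8) = rotl(K, 7) = 0x51
k_1 = rotl(K, (7*1+7) mod 8) = rotl(K, 6) = 0xA8

0xA8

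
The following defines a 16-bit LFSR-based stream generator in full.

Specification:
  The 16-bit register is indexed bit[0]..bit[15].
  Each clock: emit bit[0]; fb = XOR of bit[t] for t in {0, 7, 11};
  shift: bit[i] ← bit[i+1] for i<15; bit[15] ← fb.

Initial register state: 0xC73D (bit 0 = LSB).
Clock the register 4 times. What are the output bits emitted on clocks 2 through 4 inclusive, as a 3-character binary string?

reg_0 = 0xC73D
clock 1: out=1, reg = 0xE39E
clock 2: out=0, reg = 0xF1CF
clock 3: out=1, reg = 0x78E7
clock 4: out=1, reg = 0xBC73

011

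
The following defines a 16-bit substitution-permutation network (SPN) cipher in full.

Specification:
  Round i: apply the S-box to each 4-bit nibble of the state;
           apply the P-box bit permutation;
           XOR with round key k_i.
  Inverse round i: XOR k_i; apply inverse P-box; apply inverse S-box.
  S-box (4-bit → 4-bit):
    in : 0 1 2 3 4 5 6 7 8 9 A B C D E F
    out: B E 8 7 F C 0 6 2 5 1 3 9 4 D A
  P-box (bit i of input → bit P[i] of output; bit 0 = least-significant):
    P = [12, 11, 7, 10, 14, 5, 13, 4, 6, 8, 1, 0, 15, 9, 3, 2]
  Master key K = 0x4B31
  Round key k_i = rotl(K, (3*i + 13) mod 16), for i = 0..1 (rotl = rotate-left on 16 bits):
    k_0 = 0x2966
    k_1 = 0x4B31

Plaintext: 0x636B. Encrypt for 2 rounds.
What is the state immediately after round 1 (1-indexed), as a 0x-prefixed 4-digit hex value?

s_0 = plaintext = 0x636B
s_1 = Round(s_0, k_0) = 0x3024
s_2 = Round(s_1, k_1) = 0xD4E8

0x3024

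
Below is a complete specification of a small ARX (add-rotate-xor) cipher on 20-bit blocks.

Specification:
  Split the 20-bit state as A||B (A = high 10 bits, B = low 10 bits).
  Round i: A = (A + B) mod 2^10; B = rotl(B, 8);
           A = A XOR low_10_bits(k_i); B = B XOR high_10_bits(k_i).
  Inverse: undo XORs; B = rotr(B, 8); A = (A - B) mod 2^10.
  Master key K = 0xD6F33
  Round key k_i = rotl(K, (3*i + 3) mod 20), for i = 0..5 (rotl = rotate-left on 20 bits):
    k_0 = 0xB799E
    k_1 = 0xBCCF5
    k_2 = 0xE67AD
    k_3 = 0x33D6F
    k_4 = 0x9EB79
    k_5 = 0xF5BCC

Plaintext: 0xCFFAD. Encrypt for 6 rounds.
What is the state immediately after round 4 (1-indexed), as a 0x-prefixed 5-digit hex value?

0xBF29A

s_0 = plaintext = 0xCFFAD
s_1 = Round(s_0, k_0) = 0xDCB35
s_2 = Round(s_1, k_1) = 0x94B3E
s_3 = Round(s_2, k_2) = 0x8F556
s_4 = Round(s_3, k_3) = 0xBF29A
s_5 = Round(s_4, k_4) = 0xBBCDC
s_6 = Round(s_5, k_5) = 0x01FE1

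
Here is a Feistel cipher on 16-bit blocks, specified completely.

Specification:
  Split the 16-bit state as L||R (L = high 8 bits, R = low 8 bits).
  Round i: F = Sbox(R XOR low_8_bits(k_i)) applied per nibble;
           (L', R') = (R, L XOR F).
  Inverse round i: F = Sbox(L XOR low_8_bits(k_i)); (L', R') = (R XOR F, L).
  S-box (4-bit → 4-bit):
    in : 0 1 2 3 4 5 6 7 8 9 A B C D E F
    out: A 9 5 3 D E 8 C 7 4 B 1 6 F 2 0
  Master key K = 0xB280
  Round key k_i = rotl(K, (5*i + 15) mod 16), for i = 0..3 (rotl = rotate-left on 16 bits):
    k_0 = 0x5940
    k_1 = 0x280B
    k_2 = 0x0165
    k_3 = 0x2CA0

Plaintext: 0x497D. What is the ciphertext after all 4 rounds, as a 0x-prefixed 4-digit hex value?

0x8AE9

s_0 = plaintext = 0x497D
s_1 = Round(s_0, k_0) = 0x7D76
s_2 = Round(s_1, k_1) = 0x76B2
s_3 = Round(s_2, k_2) = 0xB28A
s_4 = Round(s_3, k_3) = 0x8AE9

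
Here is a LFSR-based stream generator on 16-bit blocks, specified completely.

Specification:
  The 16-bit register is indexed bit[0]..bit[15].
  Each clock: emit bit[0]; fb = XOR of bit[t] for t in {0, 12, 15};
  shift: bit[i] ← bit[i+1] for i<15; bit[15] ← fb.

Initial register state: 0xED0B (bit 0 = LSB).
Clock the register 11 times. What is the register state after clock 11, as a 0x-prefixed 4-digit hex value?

reg_0 = 0xED0B
clock 1: out=1, reg = 0x7685
clock 2: out=1, reg = 0x3B42
clock 3: out=0, reg = 0x9DA1
clock 4: out=1, reg = 0xCED0
clock 5: out=0, reg = 0xE768
clock 6: out=0, reg = 0xF3B4
clock 7: out=0, reg = 0x79DA
clock 8: out=0, reg = 0xBCED
clock 9: out=1, reg = 0xDE76
clock 10: out=0, reg = 0x6F3B
clock 11: out=1, reg = 0xB79D

0xB79D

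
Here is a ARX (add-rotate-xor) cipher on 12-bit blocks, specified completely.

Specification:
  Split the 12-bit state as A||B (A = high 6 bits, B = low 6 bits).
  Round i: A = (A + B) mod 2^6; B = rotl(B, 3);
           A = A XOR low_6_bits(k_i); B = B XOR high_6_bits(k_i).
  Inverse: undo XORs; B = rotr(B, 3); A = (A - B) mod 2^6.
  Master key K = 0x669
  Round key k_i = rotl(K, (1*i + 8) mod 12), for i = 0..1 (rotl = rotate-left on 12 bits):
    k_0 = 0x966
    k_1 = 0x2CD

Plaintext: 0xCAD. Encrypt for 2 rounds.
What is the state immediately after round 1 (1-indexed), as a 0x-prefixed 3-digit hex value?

0xE48

s_0 = plaintext = 0xCAD
s_1 = Round(s_0, k_0) = 0xE48
s_2 = Round(s_1, k_1) = 0x30A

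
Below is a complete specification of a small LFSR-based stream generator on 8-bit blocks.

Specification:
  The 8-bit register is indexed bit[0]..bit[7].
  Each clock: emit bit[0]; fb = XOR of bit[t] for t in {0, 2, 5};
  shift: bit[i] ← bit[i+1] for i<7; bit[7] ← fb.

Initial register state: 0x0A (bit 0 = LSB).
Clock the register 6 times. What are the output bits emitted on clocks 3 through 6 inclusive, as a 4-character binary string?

reg_0 = 0x0A
clock 1: out=0, reg = 0x05
clock 2: out=1, reg = 0x02
clock 3: out=0, reg = 0x01
clock 4: out=1, reg = 0x80
clock 5: out=0, reg = 0x40
clock 6: out=0, reg = 0x20

0100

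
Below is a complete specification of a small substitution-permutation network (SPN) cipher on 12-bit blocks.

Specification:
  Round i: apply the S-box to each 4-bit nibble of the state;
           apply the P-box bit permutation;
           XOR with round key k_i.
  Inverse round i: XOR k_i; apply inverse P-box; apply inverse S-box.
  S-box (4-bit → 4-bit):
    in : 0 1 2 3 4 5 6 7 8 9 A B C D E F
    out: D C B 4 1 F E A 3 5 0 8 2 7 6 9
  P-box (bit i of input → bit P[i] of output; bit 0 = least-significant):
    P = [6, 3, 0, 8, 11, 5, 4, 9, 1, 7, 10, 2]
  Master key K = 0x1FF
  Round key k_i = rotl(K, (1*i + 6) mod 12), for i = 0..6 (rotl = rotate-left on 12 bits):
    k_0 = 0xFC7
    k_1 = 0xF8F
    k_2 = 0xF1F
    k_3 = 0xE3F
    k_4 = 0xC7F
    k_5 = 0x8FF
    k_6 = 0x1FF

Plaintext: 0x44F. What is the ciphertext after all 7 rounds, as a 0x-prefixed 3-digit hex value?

s_0 = plaintext = 0x44F
s_1 = Round(s_0, k_0) = 0x685
s_2 = Round(s_1, k_1) = 0x262
s_3 = Round(s_2, k_2) = 0xCE1
s_4 = Round(s_3, k_3) = 0xF8E
s_5 = Round(s_4, k_4) = 0x450
s_6 = Round(s_5, k_5) = 0x38C
s_7 = Round(s_6, k_6) = 0xDD7

0xDD7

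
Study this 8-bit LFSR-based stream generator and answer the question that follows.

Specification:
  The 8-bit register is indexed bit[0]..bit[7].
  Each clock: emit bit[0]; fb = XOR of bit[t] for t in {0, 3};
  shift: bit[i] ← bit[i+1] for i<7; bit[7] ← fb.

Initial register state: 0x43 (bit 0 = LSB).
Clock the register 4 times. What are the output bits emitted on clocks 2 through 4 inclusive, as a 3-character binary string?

100

reg_0 = 0x43
clock 1: out=1, reg = 0xA1
clock 2: out=1, reg = 0xD0
clock 3: out=0, reg = 0x68
clock 4: out=0, reg = 0xB4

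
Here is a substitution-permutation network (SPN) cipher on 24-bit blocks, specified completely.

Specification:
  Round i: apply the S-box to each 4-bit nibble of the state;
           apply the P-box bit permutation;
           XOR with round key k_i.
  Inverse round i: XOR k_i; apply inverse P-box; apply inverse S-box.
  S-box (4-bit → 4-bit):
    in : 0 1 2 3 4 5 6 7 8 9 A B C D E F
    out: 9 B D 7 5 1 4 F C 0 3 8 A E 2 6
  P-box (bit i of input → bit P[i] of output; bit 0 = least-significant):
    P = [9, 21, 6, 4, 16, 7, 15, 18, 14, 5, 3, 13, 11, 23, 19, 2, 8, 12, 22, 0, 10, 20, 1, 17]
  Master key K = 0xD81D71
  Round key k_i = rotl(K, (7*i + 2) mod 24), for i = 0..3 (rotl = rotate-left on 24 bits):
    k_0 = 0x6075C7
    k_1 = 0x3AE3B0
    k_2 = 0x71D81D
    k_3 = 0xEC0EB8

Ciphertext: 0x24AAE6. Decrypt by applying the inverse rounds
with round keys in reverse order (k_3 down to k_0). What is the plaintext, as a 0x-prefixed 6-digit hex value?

s_0 = ciphertext = 0x24AAE6
s_1 = InvRound(s_0, k_3) = 0x46D868
s_2 = InvRound(s_1, k_2) = 0xCBBE0D
s_3 = InvRound(s_2, k_1) = 0xA713AC
s_4 = InvRound(s_3, k_0) = 0x28E704

0x28E704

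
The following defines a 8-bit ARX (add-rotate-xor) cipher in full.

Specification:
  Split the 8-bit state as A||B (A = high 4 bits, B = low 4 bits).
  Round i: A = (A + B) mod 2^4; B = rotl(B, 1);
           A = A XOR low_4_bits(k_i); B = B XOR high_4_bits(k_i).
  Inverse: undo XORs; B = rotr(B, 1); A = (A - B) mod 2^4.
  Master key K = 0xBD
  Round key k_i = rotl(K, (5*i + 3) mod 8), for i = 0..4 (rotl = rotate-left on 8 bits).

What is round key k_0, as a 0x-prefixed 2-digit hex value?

0xED

K = 0xBD
k_0 = rotl(K, (5*0+3) mod 8) = rotl(K, 3) = 0xED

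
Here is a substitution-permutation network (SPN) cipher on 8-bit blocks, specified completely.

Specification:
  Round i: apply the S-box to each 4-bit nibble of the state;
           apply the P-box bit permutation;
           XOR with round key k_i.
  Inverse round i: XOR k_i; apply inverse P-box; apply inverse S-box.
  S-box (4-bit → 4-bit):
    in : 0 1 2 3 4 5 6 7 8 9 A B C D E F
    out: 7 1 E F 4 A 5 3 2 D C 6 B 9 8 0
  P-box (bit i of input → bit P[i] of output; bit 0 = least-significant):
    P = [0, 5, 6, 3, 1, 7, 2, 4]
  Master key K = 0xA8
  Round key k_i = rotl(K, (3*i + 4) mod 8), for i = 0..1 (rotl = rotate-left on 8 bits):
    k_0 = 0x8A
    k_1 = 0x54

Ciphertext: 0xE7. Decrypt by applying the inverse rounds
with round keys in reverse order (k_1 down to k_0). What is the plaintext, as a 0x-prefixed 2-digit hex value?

0x49

s_0 = ciphertext = 0xE7
s_1 = InvRound(s_0, k_1) = 0xC7
s_2 = InvRound(s_1, k_0) = 0x49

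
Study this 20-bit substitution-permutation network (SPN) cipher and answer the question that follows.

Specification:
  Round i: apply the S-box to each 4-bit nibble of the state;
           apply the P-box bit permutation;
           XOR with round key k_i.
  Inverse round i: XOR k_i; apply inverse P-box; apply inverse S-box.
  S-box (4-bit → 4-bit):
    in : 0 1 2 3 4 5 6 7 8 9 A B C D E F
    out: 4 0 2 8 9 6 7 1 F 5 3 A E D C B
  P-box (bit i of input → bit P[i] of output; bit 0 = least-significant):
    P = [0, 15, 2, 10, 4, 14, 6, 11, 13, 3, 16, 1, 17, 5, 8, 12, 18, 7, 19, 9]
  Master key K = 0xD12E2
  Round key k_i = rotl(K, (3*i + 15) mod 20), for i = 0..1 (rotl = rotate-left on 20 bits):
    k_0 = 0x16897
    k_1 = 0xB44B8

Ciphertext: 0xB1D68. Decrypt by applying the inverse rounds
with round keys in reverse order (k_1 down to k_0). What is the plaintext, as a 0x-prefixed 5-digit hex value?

0x19E45

s_0 = ciphertext = 0xB1D68
s_1 = InvRound(s_0, k_1) = 0x2E181
s_2 = InvRound(s_1, k_0) = 0x19E45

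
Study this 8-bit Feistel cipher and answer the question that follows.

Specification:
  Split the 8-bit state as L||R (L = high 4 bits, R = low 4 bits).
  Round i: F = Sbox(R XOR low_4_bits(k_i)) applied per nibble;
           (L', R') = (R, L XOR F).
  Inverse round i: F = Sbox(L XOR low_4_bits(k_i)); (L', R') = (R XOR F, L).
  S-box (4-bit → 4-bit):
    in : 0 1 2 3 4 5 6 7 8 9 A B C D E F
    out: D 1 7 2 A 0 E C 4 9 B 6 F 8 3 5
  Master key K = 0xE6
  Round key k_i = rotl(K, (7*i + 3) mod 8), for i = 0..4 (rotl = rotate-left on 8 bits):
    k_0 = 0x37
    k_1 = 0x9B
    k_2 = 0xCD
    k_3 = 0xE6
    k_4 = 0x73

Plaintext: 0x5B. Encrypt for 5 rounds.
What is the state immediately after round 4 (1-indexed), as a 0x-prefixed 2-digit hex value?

s_0 = plaintext = 0x5B
s_1 = Round(s_0, k_0) = 0xBA
s_2 = Round(s_1, k_1) = 0xAA
s_3 = Round(s_2, k_2) = 0xA6
s_4 = Round(s_3, k_3) = 0x67
s_5 = Round(s_4, k_4) = 0x7C

0x67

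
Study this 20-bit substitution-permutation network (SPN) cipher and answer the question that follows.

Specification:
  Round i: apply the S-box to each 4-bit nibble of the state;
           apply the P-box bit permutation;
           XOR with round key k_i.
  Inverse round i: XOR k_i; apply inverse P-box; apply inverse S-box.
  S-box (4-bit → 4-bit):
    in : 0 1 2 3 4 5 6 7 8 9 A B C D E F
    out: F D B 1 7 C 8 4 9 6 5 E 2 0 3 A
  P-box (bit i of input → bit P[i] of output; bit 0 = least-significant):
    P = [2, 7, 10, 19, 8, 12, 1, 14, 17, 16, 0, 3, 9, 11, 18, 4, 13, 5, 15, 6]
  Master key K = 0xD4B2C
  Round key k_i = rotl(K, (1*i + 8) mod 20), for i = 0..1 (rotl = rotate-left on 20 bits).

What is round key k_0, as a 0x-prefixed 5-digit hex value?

K = 0xD4B2C
k_0 = rotl(K, (1*0+8) mod 20) = rotl(K, 8) = 0xB2CD4

0xB2CD4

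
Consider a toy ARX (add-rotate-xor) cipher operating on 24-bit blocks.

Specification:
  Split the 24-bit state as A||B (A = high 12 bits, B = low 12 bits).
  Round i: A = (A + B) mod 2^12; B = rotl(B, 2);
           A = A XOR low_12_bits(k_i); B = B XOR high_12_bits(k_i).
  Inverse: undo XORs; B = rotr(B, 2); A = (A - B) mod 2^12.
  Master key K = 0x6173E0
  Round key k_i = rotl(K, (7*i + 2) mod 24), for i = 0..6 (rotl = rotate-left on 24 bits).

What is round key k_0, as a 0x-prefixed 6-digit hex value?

0x85CF81

K = 0x6173E0
k_0 = rotl(K, (7*0+2) mod 24) = rotl(K, 2) = 0x85CF81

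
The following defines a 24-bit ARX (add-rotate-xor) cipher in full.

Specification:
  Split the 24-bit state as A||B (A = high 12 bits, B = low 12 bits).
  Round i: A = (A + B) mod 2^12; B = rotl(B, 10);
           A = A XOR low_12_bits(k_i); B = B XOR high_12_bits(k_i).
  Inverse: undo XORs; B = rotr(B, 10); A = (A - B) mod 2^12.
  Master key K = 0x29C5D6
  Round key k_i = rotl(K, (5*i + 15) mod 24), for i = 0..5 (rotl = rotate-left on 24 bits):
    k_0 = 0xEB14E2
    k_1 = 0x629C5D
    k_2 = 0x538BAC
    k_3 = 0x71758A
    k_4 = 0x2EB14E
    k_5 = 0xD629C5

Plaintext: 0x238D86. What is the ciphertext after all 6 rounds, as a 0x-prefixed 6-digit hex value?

0x9ACD6A

s_0 = plaintext = 0x238D86
s_1 = Round(s_0, k_0) = 0xB5C5D0
s_2 = Round(s_1, k_1) = 0xD7175D
s_3 = Round(s_2, k_2) = 0xF620EF
s_4 = Round(s_3, k_3) = 0x5DBB2C
s_5 = Round(s_4, k_4) = 0x049020
s_6 = Round(s_5, k_5) = 0x9ACD6A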